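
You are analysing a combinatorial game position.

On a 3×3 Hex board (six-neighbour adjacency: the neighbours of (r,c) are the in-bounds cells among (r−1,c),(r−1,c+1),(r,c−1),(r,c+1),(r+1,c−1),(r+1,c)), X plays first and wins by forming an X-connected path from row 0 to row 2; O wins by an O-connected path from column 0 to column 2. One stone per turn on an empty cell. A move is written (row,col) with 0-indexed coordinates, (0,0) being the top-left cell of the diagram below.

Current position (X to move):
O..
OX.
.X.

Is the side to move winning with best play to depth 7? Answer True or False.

X winning at [O../OX./.X.]: True

[O../OX./.X.] X move#1: (0,1):+1/OX./OX./.X.*, (0,2):+1/O.X/OX./.X., (1,2):+1/O../OXX/.X., (2,0):+1/O../OX./XX., (2,2):+1/O../OX./.XX
[OX./OX./.X.] end (terminal -1, O#2); searched O../OX./.X. to 7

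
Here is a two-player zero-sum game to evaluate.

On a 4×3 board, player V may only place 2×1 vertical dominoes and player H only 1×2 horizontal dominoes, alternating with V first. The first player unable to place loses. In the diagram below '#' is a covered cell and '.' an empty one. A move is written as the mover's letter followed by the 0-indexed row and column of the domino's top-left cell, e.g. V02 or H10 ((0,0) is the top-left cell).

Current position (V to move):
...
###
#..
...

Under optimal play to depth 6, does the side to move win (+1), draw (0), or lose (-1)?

value(.../###/#../..., V) = +1

ply 1, V at .../###/#../... | V21=+1→.../###/##./.#.*; V22=-1→.../###/#.#/..#
ply 2, H at .../###/##./.#. | H00=-1→##./###/##./.#.*; H01=-1→.##/###/##./.#.
ply 3, V at ##./###/##./.#. | V22=+1→##./###/###/.##*
ply 4: ##./###/###/.## is terminal -1 (H); from .../###/#../... depth 6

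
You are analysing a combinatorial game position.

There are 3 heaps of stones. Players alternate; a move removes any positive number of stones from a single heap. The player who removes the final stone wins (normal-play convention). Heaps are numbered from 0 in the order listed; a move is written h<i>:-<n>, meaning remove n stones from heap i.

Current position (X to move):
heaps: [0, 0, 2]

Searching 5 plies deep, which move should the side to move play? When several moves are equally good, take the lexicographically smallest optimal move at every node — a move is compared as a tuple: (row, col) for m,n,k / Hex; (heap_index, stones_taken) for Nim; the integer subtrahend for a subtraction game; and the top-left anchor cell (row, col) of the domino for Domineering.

X's best at [(0,0,2)]: h2:-2

p1 X@[(0,0,2)]: h2:-1[(0,0,1)]-1 h2:-2[(0,0,0)]+1*
p2 O@[(0,0,0)] terminal -1; root [(0,0,2)] d5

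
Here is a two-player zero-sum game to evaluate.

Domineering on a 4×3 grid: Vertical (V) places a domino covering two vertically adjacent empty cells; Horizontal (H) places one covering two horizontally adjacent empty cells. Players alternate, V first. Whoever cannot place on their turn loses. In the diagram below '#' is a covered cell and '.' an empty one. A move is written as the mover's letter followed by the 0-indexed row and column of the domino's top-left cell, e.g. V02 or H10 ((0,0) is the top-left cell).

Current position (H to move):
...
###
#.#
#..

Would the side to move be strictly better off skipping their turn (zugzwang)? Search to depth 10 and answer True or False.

ply 1, H at .../###/#.#/#.. | H00=-1→##./###/#.#/#..; H01=-1→.##/###/#.#/#..; H31=+1→.../###/#.#/###*
ply 2: .../###/#.#/### is terminal -1 (V); from .../###/#.#/#.. depth 10
pass branch (V moves first from the same position):
  | ply 1, V at .../###/#.#/#.. | V21=-1→.../###/###/##.*
  | ply 2, H at .../###/###/##. | H00=+1→##./###/###/##.*; H01=+1→.##/###/###/##.
  | ply 3: ##./###/###/##. is terminal -1 (V); from .../###/#.#/#.. depth 10
H moving scores +1; H passing scores +1

zugzwang(.../###/#.#/#.., H) = False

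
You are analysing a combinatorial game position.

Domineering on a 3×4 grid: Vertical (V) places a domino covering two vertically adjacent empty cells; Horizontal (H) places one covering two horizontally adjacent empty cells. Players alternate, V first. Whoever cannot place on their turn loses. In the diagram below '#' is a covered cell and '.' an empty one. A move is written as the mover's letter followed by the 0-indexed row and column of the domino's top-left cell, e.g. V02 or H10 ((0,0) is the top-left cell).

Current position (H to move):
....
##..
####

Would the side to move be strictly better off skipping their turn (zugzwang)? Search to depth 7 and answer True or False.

p1 H@[..../##../####]: H00[##../##../####]-1 H01[.##./##../####]-1 H02[..##/##../####]+1* H12[..../####/####]+1
p2 V@[..##/##../####] terminal -1; root [..../##../####] d7
pass branch (V moves first from the same position):
  | p1 V@[..../##../####]: V02[..#./###./####]+1* V03[...#/##.#/####]-1
  | p2 H@[..#./###./####]: H00[###./###./####]-1*
  | p3 V@[###./###./####]: V03[####/####/####]+1*
  | p4 H@[####/####/####] terminal -1; root [..../##../####] d7
H moving scores +1; H passing scores -1

zugzwang(..../##../####, H) = False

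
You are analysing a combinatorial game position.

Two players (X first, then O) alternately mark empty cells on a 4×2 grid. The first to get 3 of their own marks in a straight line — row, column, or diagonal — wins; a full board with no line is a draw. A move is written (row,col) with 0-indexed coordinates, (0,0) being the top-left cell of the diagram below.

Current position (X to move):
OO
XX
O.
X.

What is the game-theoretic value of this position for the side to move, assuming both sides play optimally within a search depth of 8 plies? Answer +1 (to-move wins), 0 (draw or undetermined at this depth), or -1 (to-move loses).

[OO/XX/O./X.] X move#1: (2,1):+0/OO/XX/OX/X.*, (3,1):+0/OO/XX/O./XX
[OO/XX/OX/X.] O move#2: (3,1):+0/OO/XX/OX/XO*
[OO/XX/OX/XO] end (terminal +0, X#3); searched OO/XX/O./X. to 8

value(OO/XX/O./X., X) = 0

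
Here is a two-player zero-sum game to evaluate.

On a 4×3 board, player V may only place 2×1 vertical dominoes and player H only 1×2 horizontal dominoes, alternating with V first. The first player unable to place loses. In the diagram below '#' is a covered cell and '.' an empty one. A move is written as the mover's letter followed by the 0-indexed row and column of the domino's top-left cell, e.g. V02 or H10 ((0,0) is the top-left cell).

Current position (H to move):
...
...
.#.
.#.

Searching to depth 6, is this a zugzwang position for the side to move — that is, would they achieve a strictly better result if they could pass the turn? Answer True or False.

p1 H@[.../.../.#./.#.]: H00[##./.../.#./.#.]-1* H01[.##/.../.#./.#.]-1 H10[.../##./.#./.#.]-1 H11[.../.##/.#./.#.]-1
p2 V@[##./.../.#./.#.]: V02[###/..#/.#./.#.]+1* V10[##./#../##./.#.]+1 V12[##./..#/.##/.#.]+1 V20[##./.../##./##.]+1 V22[##./.../.##/.##]+1
p3 H@[###/..#/.#./.#.]: H10[###/###/.#./.#.]-1*
p4 V@[###/###/.#./.#.]: V20[###/###/##./##.]+1* V22[###/###/.##/.##]+1
p5 H@[###/###/##./##.] terminal -1; root [.../.../.#./.#.] d6
pass branch (V moves first from the same position):
  | p1 V@[.../.../.#./.#.]: V00[#../#../.#./.#.]+1* V01[.#./.#./.#./.#.]+1 V02[..#/..#/.#./.#.]+1 V10[.../#../##./.#.]-1 V12[.../..#/.##/.#.]-1 V20[.../.../##./##.]+1 V22[.../.../.##/.##]+1
  | p2 H@[#../#../.#./.#.]: H01[###/#../.#./.#.]-1* H11[#../###/.#./.#.]-1
  | p3 V@[###/#../.#./.#.]: V12[###/#.#/.##/.#.]+1* V20[###/#../##./##.]+1 V22[###/#../.##/.##]+1
  | p4 H@[###/#.#/.##/.#.] terminal -1; root [.../.../.#./.#.] d6
H moving scores -1; H passing scores -1

zugzwang(.../.../.#./.#., H) = False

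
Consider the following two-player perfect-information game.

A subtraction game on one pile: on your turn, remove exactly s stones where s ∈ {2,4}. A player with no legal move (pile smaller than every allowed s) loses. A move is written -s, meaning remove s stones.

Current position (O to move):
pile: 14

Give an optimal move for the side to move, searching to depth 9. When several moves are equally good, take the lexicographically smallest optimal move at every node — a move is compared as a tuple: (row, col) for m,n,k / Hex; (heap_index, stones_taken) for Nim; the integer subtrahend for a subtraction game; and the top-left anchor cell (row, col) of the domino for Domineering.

O's best at [14]: -2

ply 1, O at 14 | -2=+1→12*; -4=-1→10
ply 2, X at 12 | -2=-1→10*; -4=-1→8
ply 3, O at 10 | -2=-1→8; -4=+1→6*
ply 4, X at 6 | -2=-1→4*; -4=-1→2
ply 5, O at 4 | -2=-1→2; -4=+1→0*
ply 6: 0 is terminal -1 (X); from 14 depth 9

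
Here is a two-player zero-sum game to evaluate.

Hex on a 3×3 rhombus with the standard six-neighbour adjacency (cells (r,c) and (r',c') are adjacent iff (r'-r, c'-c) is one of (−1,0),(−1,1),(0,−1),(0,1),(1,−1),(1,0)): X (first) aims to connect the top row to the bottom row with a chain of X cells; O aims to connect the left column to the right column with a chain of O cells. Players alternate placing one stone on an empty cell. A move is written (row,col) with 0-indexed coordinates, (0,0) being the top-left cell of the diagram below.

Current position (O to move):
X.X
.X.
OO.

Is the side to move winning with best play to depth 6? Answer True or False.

O winning at [X.X/.X./OO.]: True

ply 1, O at X.X/.X./OO. | (0,1)=+1→XOX/.X./OO.*; (1,0)=+1→X.X/OX./OO.; (1,2)=+1→X.X/.XO/OO.; (2,2)=+1→X.X/.X./OOO
ply 2, X at XOX/.X./OO. | (1,0)=-1→XOX/XX./OO.*; (1,2)=-1→XOX/.XX/OO.; (2,2)=-1→XOX/.X./OOX
ply 3, O at XOX/XX./OO. | (1,2)=+1→XOX/XXO/OO.*; (2,2)=+1→XOX/XX./OOO
ply 4: XOX/XXO/OO. is terminal -1 (X); from X.X/.X./OO. depth 6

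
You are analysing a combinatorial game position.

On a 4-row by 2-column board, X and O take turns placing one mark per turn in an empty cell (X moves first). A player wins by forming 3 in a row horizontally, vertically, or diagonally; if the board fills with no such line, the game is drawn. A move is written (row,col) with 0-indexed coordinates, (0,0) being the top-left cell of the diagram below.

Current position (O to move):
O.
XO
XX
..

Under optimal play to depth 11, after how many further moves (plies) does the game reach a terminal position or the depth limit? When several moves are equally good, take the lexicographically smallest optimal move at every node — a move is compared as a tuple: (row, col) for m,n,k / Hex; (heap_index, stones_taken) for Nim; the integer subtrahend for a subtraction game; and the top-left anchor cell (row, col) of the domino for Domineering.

[O./XO/XX/..] O move#1: (0,1):-1/OO/XO/XX/.., (3,0):+0/O./XO/XX/O.*, (3,1):-1/O./XO/XX/.O
[O./XO/XX/O.] X move#2: (0,1):+0/OX/XO/XX/O.*, (3,1):+0/O./XO/XX/OX
[OX/XO/XX/O.] O move#3: (3,1):+0/OX/XO/XX/OO*
[OX/XO/XX/OO] end (terminal +0, X#4); searched O./XO/XX/.. to 11

PV length from [O./XO/XX/..]: 3 plies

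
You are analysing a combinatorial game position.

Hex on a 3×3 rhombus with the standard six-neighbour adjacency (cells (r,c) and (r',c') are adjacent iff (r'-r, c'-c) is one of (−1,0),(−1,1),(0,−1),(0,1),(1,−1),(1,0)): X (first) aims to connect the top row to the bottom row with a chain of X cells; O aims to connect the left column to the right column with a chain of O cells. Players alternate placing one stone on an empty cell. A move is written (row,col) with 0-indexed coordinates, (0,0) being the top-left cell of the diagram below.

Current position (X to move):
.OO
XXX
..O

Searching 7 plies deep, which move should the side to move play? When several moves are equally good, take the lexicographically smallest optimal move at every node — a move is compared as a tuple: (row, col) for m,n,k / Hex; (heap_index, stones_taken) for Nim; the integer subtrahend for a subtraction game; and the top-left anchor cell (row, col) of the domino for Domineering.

p1 X@[.OO/XXX/..O]: (0,0)[XOO/XXX/..O]+1* (2,0)[.OO/XXX/X.O]-1 (2,1)[.OO/XXX/.XO]-1
p2 O@[XOO/XXX/..O]: (2,0)[XOO/XXX/O.O]-1* (2,1)[XOO/XXX/.OO]-1
p3 X@[XOO/XXX/O.O]: (2,1)[XOO/XXX/OXO]+1*
p4 O@[XOO/XXX/OXO] terminal -1; root [.OO/XXX/..O] d7

X's best at [.OO/XXX/..O]: (0,0)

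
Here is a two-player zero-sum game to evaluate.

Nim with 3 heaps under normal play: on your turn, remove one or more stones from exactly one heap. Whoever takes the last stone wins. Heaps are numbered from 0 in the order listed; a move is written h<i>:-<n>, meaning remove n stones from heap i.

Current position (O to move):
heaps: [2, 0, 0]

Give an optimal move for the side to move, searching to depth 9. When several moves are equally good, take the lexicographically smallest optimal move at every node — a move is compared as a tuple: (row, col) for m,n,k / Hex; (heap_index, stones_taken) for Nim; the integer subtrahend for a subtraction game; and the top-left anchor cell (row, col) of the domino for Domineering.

p1 O@[(2,0,0)]: h0:-1[(1,0,0)]-1 h0:-2[(0,0,0)]+1*
p2 X@[(0,0,0)] terminal -1; root [(2,0,0)] d9

O's best at [(2,0,0)]: h0:-2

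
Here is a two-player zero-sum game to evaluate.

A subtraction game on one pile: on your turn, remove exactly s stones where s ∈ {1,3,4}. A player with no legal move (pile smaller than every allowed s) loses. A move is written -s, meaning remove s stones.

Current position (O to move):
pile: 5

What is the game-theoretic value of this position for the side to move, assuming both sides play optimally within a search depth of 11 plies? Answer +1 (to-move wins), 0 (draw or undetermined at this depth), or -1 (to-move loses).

ply 1, O at 5 | -1=-1→4; -3=+1→2*; -4=-1→1
ply 2, X at 2 | -1=-1→1*
ply 3, O at 1 | -1=+1→0*
ply 4: 0 is terminal -1 (X); from 5 depth 11

value(5, O) = +1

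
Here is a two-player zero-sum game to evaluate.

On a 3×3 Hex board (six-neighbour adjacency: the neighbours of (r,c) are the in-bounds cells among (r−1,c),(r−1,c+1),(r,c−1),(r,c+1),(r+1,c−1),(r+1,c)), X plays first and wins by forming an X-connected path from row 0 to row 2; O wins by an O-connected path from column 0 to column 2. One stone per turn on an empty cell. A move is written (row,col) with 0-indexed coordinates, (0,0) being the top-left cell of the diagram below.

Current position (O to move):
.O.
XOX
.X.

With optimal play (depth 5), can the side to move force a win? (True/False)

ply 1, O at .O./XOX/.X. | (0,0)=-1→OO./XOX/.X.; (0,2)=+1→.OO/XOX/.X.*; (2,0)=-1→.O./XOX/OX.; (2,2)=-1→.O./XOX/.XO
ply 2, X at .OO/XOX/.X. | (0,0)=-1→XOO/XOX/.X.*; (2,0)=-1→.OO/XOX/XX.; (2,2)=-1→.OO/XOX/.XX
ply 3, O at XOO/XOX/.X. | (2,0)=+1→XOO/XOX/OX.*; (2,2)=-1→XOO/XOX/.XO
ply 4: XOO/XOX/OX. is terminal -1 (X); from .O./XOX/.X. depth 5

O winning at [.O./XOX/.X.]: True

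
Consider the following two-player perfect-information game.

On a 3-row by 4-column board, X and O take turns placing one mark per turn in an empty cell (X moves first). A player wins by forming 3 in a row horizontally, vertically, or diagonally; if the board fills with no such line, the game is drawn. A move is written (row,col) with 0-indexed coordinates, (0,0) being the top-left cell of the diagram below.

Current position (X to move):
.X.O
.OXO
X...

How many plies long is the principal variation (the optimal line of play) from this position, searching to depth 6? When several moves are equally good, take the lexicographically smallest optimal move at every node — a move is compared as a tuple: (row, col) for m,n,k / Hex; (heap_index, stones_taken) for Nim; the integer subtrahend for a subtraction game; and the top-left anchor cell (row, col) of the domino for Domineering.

ply 1, X at .X.O/.OXO/X... | (0,0)=-1→XX.O/.OXO/X...; (0,2)=-1→.XXO/.OXO/X...; (1,0)=-1→.X.O/XOXO/X...; (2,1)=-1→.X.O/.OXO/XX..; (2,2)=-1→.X.O/.OXO/X.X.; (2,3)=+1→.X.O/.OXO/X..X*
ply 2: .X.O/.OXO/X..X is terminal -1 (O); from .X.O/.OXO/X... depth 6

PV length from [.X.O/.OXO/X...]: 1 ply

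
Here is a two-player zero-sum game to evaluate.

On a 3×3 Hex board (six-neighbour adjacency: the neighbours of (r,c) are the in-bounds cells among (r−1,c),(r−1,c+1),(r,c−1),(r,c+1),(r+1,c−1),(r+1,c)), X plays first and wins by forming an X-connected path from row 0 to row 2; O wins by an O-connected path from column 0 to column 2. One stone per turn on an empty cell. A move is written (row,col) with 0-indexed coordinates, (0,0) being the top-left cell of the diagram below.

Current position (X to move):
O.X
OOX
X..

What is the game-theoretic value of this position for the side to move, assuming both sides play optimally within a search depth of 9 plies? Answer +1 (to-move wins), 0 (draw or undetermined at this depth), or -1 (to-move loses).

[O.X/OOX/X..] X move#1: (0,1):+1/OXX/OOX/X..*, (2,1):+1/O.X/OOX/XX., (2,2):+1/O.X/OOX/X.X
[OXX/OOX/X..] O move#2: (2,1):-1/OXX/OOX/XO.*, (2,2):-1/OXX/OOX/X.O
[OXX/OOX/XO.] X move#3: (2,2):+1/OXX/OOX/XOX*
[OXX/OOX/XOX] end (terminal -1, O#4); searched O.X/OOX/X.. to 9

value(O.X/OOX/X.., X) = +1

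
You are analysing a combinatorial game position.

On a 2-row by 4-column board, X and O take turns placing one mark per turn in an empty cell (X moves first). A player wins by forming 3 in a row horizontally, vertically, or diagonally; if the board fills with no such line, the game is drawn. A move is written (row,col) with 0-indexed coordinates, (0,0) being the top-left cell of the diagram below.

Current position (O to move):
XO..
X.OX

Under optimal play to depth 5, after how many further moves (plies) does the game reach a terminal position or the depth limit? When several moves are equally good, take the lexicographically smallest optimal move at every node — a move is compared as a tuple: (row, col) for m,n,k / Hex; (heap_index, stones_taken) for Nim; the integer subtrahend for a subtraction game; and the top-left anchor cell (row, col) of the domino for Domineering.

PV length from [XO../X.OX]: 3 plies

ply 1, O at XO../X.OX | (0,2)=+0→XOO./X.OX*; (0,3)=+0→XO.O/X.OX; (1,1)=+0→XO../XOOX
ply 2, X at XOO./X.OX | (0,3)=+0→XOOX/X.OX*; (1,1)=-1→XOO./XXOX
ply 3, O at XOOX/X.OX | (1,1)=+0→XOOX/XOOX*
ply 4: XOOX/XOOX is terminal +0 (X); from XO../X.OX depth 5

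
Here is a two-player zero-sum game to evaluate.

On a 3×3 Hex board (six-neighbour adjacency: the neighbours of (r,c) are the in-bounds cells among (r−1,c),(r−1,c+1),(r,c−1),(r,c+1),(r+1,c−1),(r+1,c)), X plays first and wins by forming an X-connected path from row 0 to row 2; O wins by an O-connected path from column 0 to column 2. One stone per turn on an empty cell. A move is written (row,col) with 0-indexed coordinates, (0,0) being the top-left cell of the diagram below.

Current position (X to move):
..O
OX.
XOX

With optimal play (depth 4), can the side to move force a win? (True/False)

X winning at [..O/OX./XOX]: True

ply 1, X at ..O/OX./XOX | (0,0)=-1→X.O/OX./XOX; (0,1)=+1→.XO/OX./XOX*; (1,2)=-1→..O/OXX/XOX
ply 2: .XO/OX./XOX is terminal -1 (O); from ..O/OX./XOX depth 4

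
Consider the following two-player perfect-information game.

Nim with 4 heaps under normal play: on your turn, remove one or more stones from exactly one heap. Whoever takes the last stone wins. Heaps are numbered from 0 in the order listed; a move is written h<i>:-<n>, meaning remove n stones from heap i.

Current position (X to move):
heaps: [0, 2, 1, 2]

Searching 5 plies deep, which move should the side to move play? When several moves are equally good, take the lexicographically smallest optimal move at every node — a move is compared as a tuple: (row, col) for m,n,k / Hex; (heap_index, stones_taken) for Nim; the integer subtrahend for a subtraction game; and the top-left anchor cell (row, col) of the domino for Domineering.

X's best at [(0,2,1,2)]: h2:-1

ply 1, X at (0,2,1,2) | h1:-1=-1→(0,1,1,2); h1:-2=-1→(0,0,1,2); h2:-1=+1→(0,2,0,2)*; h3:-1=-1→(0,2,1,1); h3:-2=-1→(0,2,1,0)
ply 2, O at (0,2,0,2) | h1:-1=-1→(0,1,0,2)*; h1:-2=-1→(0,0,0,2); h3:-1=-1→(0,2,0,1); h3:-2=-1→(0,2,0,0)
ply 3, X at (0,1,0,2) | h1:-1=-1→(0,0,0,2); h3:-1=+1→(0,1,0,1)*; h3:-2=-1→(0,1,0,0)
ply 4, O at (0,1,0,1) | h1:-1=-1→(0,0,0,1)*; h3:-1=-1→(0,1,0,0)
ply 5, X at (0,0,0,1) | h3:-1=+1→(0,0,0,0)*
ply 6: (0,0,0,0) is terminal -1 (O); from (0,2,1,2) depth 5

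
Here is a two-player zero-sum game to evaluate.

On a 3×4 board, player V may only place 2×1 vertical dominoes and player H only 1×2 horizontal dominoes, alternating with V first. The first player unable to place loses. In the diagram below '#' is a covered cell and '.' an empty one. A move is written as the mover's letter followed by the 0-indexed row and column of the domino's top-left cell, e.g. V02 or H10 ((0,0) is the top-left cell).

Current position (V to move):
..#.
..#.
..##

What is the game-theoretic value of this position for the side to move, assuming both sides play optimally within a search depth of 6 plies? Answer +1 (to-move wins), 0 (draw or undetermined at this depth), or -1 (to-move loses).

[..#./..#./..##] V move#1: V00:+1/#.#./#.#./..##*, V01:+1/.##./.##./..##, V03:-1/..##/..##/..##, V10:+1/..#./#.#./#.##, V11:+1/..#./.##./.###
[#.#./#.#./..##] H move#2: H20:-1/#.#./#.#./####*
[#.#./#.#./####] V move#3: V01:+1/###./###./####*, V03:+1/#.##/#.##/####
[###./###./####] end (terminal -1, H#4); searched ..#./..#./..## to 6

value(..#./..#./..##, V) = +1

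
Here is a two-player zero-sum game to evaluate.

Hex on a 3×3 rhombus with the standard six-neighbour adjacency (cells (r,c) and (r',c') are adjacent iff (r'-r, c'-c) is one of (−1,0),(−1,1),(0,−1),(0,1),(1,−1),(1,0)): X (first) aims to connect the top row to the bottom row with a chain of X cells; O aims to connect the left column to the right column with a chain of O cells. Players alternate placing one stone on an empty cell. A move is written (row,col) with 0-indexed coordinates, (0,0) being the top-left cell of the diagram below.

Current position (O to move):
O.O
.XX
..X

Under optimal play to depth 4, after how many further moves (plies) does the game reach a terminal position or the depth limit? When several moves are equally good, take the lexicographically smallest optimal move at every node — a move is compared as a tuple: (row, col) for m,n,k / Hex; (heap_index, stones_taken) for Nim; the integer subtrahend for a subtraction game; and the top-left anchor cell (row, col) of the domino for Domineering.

PV length from [O.O/.XX/..X]: 1 ply

[O.O/.XX/..X] O move#1: (0,1):+1/OOO/.XX/..X*, (1,0):-1/O.O/OXX/..X, (2,0):-1/O.O/.XX/O.X, (2,1):-1/O.O/.XX/.OX
[OOO/.XX/..X] end (terminal -1, X#2); searched O.O/.XX/..X to 4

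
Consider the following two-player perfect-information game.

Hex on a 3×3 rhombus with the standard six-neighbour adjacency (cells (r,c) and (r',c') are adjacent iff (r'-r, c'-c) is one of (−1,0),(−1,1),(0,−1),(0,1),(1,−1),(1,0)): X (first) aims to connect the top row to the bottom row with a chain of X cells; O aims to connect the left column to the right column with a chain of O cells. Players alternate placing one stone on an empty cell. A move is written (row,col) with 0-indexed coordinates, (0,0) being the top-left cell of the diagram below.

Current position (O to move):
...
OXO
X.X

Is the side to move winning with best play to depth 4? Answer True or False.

O winning at [.../OXO/X.X]: False

[.../OXO/X.X] O move#1: (0,0):-1/O../OXO/X.X*, (0,1):-1/.O./OXO/X.X, (0,2):-1/..O/OXO/X.X, (2,1):-1/.../OXO/XOX
[O../OXO/X.X] X move#2: (0,1):+1/OX./OXO/X.X*, (0,2):+1/O.X/OXO/X.X, (2,1):+1/O../OXO/XXX
[OX./OXO/X.X] end (terminal -1, O#3); searched .../OXO/X.X to 4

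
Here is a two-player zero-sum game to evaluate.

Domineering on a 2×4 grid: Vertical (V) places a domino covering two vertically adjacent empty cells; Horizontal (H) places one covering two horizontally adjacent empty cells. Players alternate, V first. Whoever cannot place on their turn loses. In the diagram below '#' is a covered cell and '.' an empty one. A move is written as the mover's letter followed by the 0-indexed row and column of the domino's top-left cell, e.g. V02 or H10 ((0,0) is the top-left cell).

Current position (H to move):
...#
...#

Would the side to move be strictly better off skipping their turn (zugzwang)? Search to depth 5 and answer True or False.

ply 1, H at ...#/...# | H00=+1→##.#/...#*; H01=+1→.###/...#; H10=+1→...#/##.#; H11=+1→...#/.###
ply 2, V at ##.#/...# | V02=-1→####/..##*
ply 3, H at ####/..## | H10=+1→####/####*
ply 4: ####/#### is terminal -1 (V); from ...#/...# depth 5
pass branch (V moves first from the same position):
  | ply 1, V at ...#/...# | V00=-1→#..#/#..#; V01=+1→.#.#/.#.#*; V02=-1→..##/..##
  | ply 2: .#.#/.#.# is terminal -1 (H); from ...#/...# depth 5
H moving scores +1; H passing scores -1

zugzwang(...#/...#, H) = False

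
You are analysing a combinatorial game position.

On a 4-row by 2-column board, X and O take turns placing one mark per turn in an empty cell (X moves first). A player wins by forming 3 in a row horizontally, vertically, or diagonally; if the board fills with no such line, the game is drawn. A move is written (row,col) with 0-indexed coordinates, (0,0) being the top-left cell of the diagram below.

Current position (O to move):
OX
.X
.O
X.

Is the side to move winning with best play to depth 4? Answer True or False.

O winning at [OX/.X/.O/X.]: False

p1 O@[OX/.X/.O/X.]: (1,0)[OX/OX/.O/X.]+0* (2,0)[OX/.X/OO/X.]+0 (3,1)[OX/.X/.O/XO]+0
p2 X@[OX/OX/.O/X.]: (2,0)[OX/OX/XO/X.]+0* (3,1)[OX/OX/.O/XX]-1
p3 O@[OX/OX/XO/X.]: (3,1)[OX/OX/XO/XO]+0*
p4 X@[OX/OX/XO/XO] terminal +0; root [OX/.X/.O/X.] d4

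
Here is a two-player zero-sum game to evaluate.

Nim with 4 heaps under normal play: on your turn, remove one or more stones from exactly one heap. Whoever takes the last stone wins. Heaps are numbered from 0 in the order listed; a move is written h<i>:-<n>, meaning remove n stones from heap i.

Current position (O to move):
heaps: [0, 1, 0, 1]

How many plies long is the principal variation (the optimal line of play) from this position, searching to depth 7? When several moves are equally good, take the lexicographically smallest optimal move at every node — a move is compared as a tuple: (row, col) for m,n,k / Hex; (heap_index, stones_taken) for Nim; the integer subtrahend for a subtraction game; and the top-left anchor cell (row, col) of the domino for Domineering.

PV length from [(0,1,0,1)]: 2 plies

ply 1, O at (0,1,0,1) | h1:-1=-1→(0,0,0,1)*; h3:-1=-1→(0,1,0,0)
ply 2, X at (0,0,0,1) | h3:-1=+1→(0,0,0,0)*
ply 3: (0,0,0,0) is terminal -1 (O); from (0,1,0,1) depth 7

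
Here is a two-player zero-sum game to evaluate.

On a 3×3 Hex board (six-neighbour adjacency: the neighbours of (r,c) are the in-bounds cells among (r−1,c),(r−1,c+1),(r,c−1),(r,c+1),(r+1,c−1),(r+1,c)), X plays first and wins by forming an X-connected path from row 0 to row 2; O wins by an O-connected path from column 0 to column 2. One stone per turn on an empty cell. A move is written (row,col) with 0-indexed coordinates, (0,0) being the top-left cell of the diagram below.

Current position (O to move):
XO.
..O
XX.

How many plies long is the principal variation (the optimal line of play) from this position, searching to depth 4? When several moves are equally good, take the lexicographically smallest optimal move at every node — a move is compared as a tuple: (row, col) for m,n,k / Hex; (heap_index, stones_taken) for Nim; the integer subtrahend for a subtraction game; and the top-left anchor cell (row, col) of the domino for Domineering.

[XO./..O/XX.] O move#1: (0,2):-1/XOO/..O/XX., (1,0):+1/XO./O.O/XX.*, (1,1):-1/XO./.OO/XX., (2,2):-1/XO./..O/XXO
[XO./O.O/XX.] X move#2: (0,2):-1/XOX/O.O/XX.*, (1,1):-1/XO./OXO/XX., (2,2):-1/XO./O.O/XXX
[XOX/O.O/XX.] O move#3: (1,1):+1/XOX/OOO/XX.*, (2,2):-1/XOX/O.O/XXO
[XOX/OOO/XX.] end (terminal -1, X#4); searched XO./..O/XX. to 4

PV length from [XO./..O/XX.]: 3 plies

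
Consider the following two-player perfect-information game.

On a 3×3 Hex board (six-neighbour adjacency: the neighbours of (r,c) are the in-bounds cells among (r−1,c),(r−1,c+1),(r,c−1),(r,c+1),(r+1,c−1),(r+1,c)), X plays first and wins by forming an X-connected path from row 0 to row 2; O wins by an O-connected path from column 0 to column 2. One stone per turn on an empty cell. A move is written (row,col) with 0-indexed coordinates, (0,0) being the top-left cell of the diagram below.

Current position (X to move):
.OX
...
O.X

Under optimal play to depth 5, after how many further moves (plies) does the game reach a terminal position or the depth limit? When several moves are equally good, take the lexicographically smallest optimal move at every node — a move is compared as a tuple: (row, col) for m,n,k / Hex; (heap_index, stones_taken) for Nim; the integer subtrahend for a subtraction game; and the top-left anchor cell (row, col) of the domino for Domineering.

PV length from [.OX/.../O.X]: 5 plies

p1 X@[.OX/.../O.X]: (0,0)[XOX/.../O.X]-1 (1,0)[.OX/X../O.X]-1 (1,1)[.OX/.X./O.X]+1* (1,2)[.OX/..X/O.X]+1 (2,1)[.OX/.../OXX]+1
p2 O@[.OX/.X./O.X]: (0,0)[OOX/.X./O.X]-1* (1,0)[.OX/OX./O.X]-1 (1,2)[.OX/.XO/O.X]-1 (2,1)[.OX/.X./OOX]-1
p3 X@[OOX/.X./O.X]: (1,0)[OOX/XX./O.X]+1* (1,2)[OOX/.XX/O.X]+1 (2,1)[OOX/.X./OXX]+1
p4 O@[OOX/XX./O.X]: (1,2)[OOX/XXO/O.X]-1* (2,1)[OOX/XX./OOX]-1
p5 X@[OOX/XXO/O.X]: (2,1)[OOX/XXO/OXX]+1*
p6 O@[OOX/XXO/OXX] terminal -1; root [.OX/.../O.X] d5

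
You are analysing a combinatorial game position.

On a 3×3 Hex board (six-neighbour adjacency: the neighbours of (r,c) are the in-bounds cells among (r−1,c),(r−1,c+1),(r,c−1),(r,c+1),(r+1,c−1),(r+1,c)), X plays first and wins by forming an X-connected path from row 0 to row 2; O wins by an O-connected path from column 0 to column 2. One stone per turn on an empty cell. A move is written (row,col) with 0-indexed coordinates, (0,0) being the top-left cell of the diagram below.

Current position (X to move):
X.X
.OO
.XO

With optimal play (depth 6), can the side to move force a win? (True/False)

p1 X@[X.X/.OO/.XO]: (0,1)[XXX/.OO/.XO]-1* (1,0)[X.X/XOO/.XO]-1 (2,0)[X.X/.OO/XXO]-1
p2 O@[XXX/.OO/.XO]: (1,0)[XXX/OOO/.XO]+1* (2,0)[XXX/.OO/OXO]+1
p3 X@[XXX/OOO/.XO] terminal -1; root [X.X/.OO/.XO] d6

X winning at [X.X/.OO/.XO]: False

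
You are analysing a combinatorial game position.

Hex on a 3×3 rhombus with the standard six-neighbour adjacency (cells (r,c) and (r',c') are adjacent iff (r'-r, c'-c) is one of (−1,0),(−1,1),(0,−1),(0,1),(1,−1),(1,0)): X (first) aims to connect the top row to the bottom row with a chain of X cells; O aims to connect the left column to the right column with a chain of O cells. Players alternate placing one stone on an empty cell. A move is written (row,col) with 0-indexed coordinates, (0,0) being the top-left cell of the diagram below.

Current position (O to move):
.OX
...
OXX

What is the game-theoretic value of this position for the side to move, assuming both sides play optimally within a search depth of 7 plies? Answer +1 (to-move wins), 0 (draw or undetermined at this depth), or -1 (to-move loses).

ply 1, O at .OX/.../OXX | (0,0)=-1→OOX/.../OXX*; (1,0)=-1→.OX/O../OXX; (1,1)=-1→.OX/.O./OXX; (1,2)=-1→.OX/..O/OXX
ply 2, X at OOX/.../OXX | (1,0)=+1→OOX/X../OXX*; (1,1)=+1→OOX/.X./OXX; (1,2)=+1→OOX/..X/OXX
ply 3, O at OOX/X../OXX | (1,1)=-1→OOX/XO./OXX*; (1,2)=-1→OOX/X.O/OXX
ply 4, X at OOX/XO./OXX | (1,2)=+1→OOX/XOX/OXX*
ply 5: OOX/XOX/OXX is terminal -1 (O); from .OX/.../OXX depth 7

value(.OX/.../OXX, O) = -1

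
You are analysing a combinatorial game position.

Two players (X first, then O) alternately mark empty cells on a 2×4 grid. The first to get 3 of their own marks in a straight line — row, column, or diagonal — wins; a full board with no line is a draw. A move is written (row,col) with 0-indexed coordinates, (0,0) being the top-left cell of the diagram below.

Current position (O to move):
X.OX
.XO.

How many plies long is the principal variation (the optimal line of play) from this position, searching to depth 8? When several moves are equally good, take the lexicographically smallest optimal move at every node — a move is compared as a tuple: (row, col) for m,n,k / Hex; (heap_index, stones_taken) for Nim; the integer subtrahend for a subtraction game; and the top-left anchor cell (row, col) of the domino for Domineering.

PV length from [X.OX/.XO.]: 3 plies

[X.OX/.XO.] O move#1: (0,1):+0/XOOX/.XO.*, (1,0):+0/X.OX/OXO., (1,3):+0/X.OX/.XOO
[XOOX/.XO.] X move#2: (1,0):+0/XOOX/XXO.*, (1,3):+0/XOOX/.XOX
[XOOX/XXO.] O move#3: (1,3):+0/XOOX/XXOO*
[XOOX/XXOO] end (terminal +0, X#4); searched X.OX/.XO. to 8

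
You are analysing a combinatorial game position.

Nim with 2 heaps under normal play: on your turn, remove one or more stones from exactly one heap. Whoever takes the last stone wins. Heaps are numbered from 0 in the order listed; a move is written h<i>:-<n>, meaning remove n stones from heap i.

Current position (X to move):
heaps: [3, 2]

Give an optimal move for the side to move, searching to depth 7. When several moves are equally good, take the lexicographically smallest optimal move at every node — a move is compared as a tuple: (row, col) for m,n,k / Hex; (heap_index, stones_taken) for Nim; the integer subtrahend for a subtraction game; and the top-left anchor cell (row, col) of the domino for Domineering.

X's best at [(3,2)]: h0:-1

ply 1, X at (3,2) | h0:-1=+1→(2,2)*; h0:-2=-1→(1,2); h0:-3=-1→(0,2); h1:-1=-1→(3,1); h1:-2=-1→(3,0)
ply 2, O at (2,2) | h0:-1=-1→(1,2)*; h0:-2=-1→(0,2); h1:-1=-1→(2,1); h1:-2=-1→(2,0)
ply 3, X at (1,2) | h0:-1=-1→(0,2); h1:-1=+1→(1,1)*; h1:-2=-1→(1,0)
ply 4, O at (1,1) | h0:-1=-1→(0,1)*; h1:-1=-1→(1,0)
ply 5, X at (0,1) | h1:-1=+1→(0,0)*
ply 6: (0,0) is terminal -1 (O); from (3,2) depth 7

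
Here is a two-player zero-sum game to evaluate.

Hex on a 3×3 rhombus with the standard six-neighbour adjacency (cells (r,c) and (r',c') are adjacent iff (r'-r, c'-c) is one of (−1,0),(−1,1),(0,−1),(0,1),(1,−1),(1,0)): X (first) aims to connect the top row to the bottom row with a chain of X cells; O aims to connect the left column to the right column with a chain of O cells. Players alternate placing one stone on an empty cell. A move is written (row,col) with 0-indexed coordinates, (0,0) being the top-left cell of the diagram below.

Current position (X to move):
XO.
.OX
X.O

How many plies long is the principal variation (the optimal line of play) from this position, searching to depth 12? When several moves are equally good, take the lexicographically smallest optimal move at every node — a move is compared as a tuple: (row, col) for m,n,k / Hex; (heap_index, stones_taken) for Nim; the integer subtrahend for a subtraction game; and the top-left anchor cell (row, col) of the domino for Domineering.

[XO./.OX/X.O] X move#1: (0,2):+1/XOX/.OX/X.O*, (1,0):+1/XO./XOX/X.O, (2,1):+1/XO./.OX/XXO
[XOX/.OX/X.O] O move#2: (1,0):-1/XOX/OOX/X.O*, (2,1):-1/XOX/.OX/XOO
[XOX/OOX/X.O] X move#3: (2,1):+1/XOX/OOX/XXO*
[XOX/OOX/XXO] end (terminal -1, O#4); searched XO./.OX/X.O to 12

PV length from [XO./.OX/X.O]: 3 plies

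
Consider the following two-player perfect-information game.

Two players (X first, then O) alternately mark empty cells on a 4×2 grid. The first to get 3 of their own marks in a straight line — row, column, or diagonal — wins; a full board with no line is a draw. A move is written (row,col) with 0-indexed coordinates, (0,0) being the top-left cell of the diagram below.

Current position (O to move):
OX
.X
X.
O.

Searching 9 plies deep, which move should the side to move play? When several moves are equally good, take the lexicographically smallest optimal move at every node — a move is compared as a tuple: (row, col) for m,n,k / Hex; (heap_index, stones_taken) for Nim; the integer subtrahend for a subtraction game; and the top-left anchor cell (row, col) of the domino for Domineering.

O's best at [OX/.X/X./O.]: (2,1)

[OX/.X/X./O.] O move#1: (1,0):-1/OX/OX/X./O., (2,1):+0/OX/.X/XO/O.*, (3,1):-1/OX/.X/X./OO
[OX/.X/XO/O.] X move#2: (1,0):+0/OX/XX/XO/O.*, (3,1):+0/OX/.X/XO/OX
[OX/XX/XO/O.] O move#3: (3,1):+0/OX/XX/XO/OO*
[OX/XX/XO/OO] end (terminal +0, X#4); searched OX/.X/X./O. to 9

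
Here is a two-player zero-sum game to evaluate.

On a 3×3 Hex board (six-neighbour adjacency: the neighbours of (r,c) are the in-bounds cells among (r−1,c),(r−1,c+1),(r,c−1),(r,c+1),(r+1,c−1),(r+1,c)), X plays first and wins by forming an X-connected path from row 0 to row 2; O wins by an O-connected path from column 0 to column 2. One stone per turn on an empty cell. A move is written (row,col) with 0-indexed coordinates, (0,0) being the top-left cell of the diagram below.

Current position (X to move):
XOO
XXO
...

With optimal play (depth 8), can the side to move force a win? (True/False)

X winning at [XOO/XXO/...]: True

[XOO/XXO/...] X move#1: (2,0):+1/XOO/XXO/X..*, (2,1):+1/XOO/XXO/.X., (2,2):+1/XOO/XXO/..X
[XOO/XXO/X..] end (terminal -1, O#2); searched XOO/XXO/... to 8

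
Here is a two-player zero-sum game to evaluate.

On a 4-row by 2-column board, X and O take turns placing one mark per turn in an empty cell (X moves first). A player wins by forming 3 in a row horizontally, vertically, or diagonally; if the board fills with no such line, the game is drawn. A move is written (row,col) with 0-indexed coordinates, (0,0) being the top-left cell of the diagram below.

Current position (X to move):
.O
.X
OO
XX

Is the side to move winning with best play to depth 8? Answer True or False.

X winning at [.O/.X/OO/XX]: False

p1 X@[.O/.X/OO/XX]: (0,0)[XO/.X/OO/XX]+0* (1,0)[.O/XX/OO/XX]+0
p2 O@[XO/.X/OO/XX]: (1,0)[XO/OX/OO/XX]+0*
p3 X@[XO/OX/OO/XX] terminal +0; root [.O/.X/OO/XX] d8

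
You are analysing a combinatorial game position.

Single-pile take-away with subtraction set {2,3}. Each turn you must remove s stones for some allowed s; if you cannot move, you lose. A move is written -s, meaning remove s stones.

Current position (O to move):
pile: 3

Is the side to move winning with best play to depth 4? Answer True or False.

O winning at [3]: True

p1 O@[3]: -2[1]+1* -3[0]+1
p2 X@[1] terminal -1; root [3] d4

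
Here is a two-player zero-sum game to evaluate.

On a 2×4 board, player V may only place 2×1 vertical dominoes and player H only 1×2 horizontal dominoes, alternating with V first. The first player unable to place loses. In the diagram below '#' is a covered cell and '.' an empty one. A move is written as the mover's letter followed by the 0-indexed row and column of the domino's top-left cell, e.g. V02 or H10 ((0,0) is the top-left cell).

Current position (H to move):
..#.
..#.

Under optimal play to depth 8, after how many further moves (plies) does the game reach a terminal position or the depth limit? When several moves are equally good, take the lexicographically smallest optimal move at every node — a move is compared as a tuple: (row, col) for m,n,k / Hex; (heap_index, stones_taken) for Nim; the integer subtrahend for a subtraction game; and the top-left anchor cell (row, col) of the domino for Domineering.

PV length from [..#./..#.]: 3 plies

ply 1, H at ..#./..#. | H00=+1→###./..#.*; H10=+1→..#./###.
ply 2, V at ###./..#. | V03=-1→####/..##*
ply 3, H at ####/..## | H10=+1→####/####*
ply 4: ####/#### is terminal -1 (V); from ..#./..#. depth 8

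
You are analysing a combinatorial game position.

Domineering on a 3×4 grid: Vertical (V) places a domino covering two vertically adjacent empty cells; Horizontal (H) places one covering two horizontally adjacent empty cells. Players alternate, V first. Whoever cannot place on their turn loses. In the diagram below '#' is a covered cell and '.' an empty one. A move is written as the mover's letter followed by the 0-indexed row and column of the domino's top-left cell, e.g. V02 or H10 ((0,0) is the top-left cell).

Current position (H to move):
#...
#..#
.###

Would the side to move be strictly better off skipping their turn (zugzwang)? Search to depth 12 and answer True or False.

p1 H@[#.../#..#/.###]: H01[###./#..#/.###]+1* H02[#.##/#..#/.###]-1 H11[#.../####/.###]+1
p2 V@[###./#..#/.###] terminal -1; root [#.../#..#/.###] d12
suppose H passes — search the same position with V to move:
pass> p1 V@[#.../#..#/.###]: V01[##../##.#/.###]-1 V02[#.#./#.##/.###]+1*
pass> p2 H@[#.#./#.##/.###] terminal -1; root [#.../#..#/.###] d12
for H: play +1, pass -1

zugzwang(#.../#..#/.###, H) = False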